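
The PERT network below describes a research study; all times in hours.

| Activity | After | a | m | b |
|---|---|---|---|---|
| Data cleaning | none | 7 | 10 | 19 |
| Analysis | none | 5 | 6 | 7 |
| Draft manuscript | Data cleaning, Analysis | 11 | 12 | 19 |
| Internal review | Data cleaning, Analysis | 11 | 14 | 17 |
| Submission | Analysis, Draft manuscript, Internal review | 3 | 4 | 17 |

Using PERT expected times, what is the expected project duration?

te_Data cleaning = (7 + 4·10 + 19)/6 = 66/6 = 11
te_Analysis = (5 + 4·6 + 7)/6 = 36/6 = 6
te_Draft manuscript = (11 + 4·12 + 19)/6 = 78/6 = 13
te_Internal review = (11 + 4·14 + 17)/6 = 84/6 = 14
te_Submission = (3 + 4·4 + 17)/6 = 36/6 = 6

Forward pass:
ES_Data cleaning = 0; EF_Data cleaning = 11
ES_Analysis = 0; EF_Analysis = 6
ES_Draft manuscript = max(EF_Data cleaning=11, EF_Analysis=6) = 11; EF_Draft manuscript = 11+13 = 24
ES_Internal review = max(EF_Data cleaning=11, EF_Analysis=6) = 11; EF_Internal review = 11+14 = 25
ES_Submission = max(EF_Analysis=6, EF_Draft manuscript=24, EF_Internal review=25) = 25; EF_Submission = 25+6 = 31
Expected project duration μ = 31 hours. Critical path: Data cleaning → Internal review → Submission.

31 hours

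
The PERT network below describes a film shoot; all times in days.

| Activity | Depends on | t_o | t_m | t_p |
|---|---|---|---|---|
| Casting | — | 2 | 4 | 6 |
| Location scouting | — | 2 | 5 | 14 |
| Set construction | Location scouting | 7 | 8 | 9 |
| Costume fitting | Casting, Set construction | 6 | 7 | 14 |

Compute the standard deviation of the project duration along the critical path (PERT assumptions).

te_Casting = (2 + 4·4 + 6)/6 = 24/6 = 4; σ²_Casting = ((6−2)/6)² = 0.444
te_Location scouting = (2 + 4·5 + 14)/6 = 36/6 = 6; σ²_Location scouting = ((14−2)/6)² = 4.000
te_Set construction = (7 + 4·8 + 9)/6 = 48/6 = 8; σ²_Set construction = ((9−7)/6)² = 0.111
te_Costume fitting = (6 + 4·7 + 14)/6 = 48/6 = 8; σ²_Costume fitting = ((14−6)/6)² = 1.778

Forward pass:
ES_Casting = 0; EF_Casting = 4
ES_Location scouting = 0; EF_Location scouting = 6
ES_Set construction = 6; EF_Set construction = 6+8 = 14
ES_Costume fitting = max(EF_Casting=4, EF_Set construction=14) = 14; EF_Costume fitting = 14+8 = 22
Expected project duration μ = 22 days. Critical path: Location scouting → Set construction → Costume fitting.

Variance along critical path = 4.000 + 0.111 + 1.778 = 5.889
σ = √5.889 = 2.427 days

2.43 days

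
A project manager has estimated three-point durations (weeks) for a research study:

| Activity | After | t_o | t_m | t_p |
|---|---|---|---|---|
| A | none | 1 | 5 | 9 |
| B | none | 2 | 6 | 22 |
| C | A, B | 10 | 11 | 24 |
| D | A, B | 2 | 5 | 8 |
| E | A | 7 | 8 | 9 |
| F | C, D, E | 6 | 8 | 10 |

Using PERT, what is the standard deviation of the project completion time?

te_A = (1 + 4·5 + 9)/6 = 30/6 = 5; σ²_A = ((9−1)/6)² = 1.778
te_B = (2 + 4·6 + 22)/6 = 48/6 = 8; σ²_B = ((22−2)/6)² = 11.111
te_C = (10 + 4·11 + 24)/6 = 78/6 = 13; σ²_C = ((24−10)/6)² = 5.444
te_D = (2 + 4·5 + 8)/6 = 30/6 = 5; σ²_D = ((8−2)/6)² = 1.000
te_E = (7 + 4·8 + 9)/6 = 48/6 = 8; σ²_E = ((9−7)/6)² = 0.111
te_F = (6 + 4·8 + 10)/6 = 48/6 = 8; σ²_F = ((10−6)/6)² = 0.444

Forward pass:
ES_A = 0; EF_A = 5
ES_B = 0; EF_B = 8
ES_C = max(EF_A=5, EF_B=8) = 8; EF_C = 8+13 = 21
ES_D = max(EF_A=5, EF_B=8) = 8; EF_D = 8+5 = 13
ES_E = 5; EF_E = 5+8 = 13
ES_F = max(EF_C=21, EF_D=13, EF_E=13) = 21; EF_F = 21+8 = 29
Expected project duration μ = 29 weeks. Critical path: B → C → F.

Variance along critical path = 11.111 + 5.444 + 0.444 = 17.000
σ = √17.000 = 4.123 weeks

4.12 weeks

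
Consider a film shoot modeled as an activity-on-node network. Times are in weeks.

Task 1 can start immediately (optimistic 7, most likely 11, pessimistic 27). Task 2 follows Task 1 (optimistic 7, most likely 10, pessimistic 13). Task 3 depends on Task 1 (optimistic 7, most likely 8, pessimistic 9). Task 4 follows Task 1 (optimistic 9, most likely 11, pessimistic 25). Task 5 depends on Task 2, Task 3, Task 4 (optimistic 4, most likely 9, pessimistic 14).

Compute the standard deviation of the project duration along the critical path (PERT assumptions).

4.58 weeks

te_Task 1 = (7 + 4·11 + 27)/6 = 78/6 = 13; σ²_Task 1 = ((27−7)/6)² = 11.111
te_Task 2 = (7 + 4·10 + 13)/6 = 60/6 = 10; σ²_Task 2 = ((13−7)/6)² = 1.000
te_Task 3 = (7 + 4·8 + 9)/6 = 48/6 = 8; σ²_Task 3 = ((9−7)/6)² = 0.111
te_Task 4 = (9 + 4·11 + 25)/6 = 78/6 = 13; σ²_Task 4 = ((25−9)/6)² = 7.111
te_Task 5 = (4 + 4·9 + 14)/6 = 54/6 = 9; σ²_Task 5 = ((14−4)/6)² = 2.778

Forward pass:
ES_Task 1 = 0; EF_Task 1 = 13
ES_Task 2 = 13; EF_Task 2 = 13+10 = 23
ES_Task 3 = 13; EF_Task 3 = 13+8 = 21
ES_Task 4 = 13; EF_Task 4 = 13+13 = 26
ES_Task 5 = max(EF_Task 2=23, EF_Task 3=21, EF_Task 4=26) = 26; EF_Task 5 = 26+9 = 35
Expected project duration μ = 35 weeks. Critical path: Task 1 → Task 4 → Task 5.

Variance along critical path = 11.111 + 7.111 + 2.778 = 21.000
σ = √21.000 = 4.583 weeks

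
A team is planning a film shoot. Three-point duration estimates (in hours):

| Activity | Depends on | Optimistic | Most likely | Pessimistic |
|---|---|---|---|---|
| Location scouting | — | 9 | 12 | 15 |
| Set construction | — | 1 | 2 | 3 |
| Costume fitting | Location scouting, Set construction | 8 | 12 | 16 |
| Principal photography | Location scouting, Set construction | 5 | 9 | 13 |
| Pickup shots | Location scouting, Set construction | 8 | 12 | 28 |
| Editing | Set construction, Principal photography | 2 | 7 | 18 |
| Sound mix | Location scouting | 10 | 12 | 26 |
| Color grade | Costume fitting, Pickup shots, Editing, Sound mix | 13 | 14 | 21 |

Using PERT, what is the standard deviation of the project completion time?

3.42 hours

te_Location scouting = (9 + 4·12 + 15)/6 = 72/6 = 12; σ²_Location scouting = ((15−9)/6)² = 1.000
te_Set construction = (1 + 4·2 + 3)/6 = 12/6 = 2; σ²_Set construction = ((3−1)/6)² = 0.111
te_Costume fitting = (8 + 4·12 + 16)/6 = 72/6 = 12; σ²_Costume fitting = ((16−8)/6)² = 1.778
te_Principal photography = (5 + 4·9 + 13)/6 = 54/6 = 9; σ²_Principal photography = ((13−5)/6)² = 1.778
te_Pickup shots = (8 + 4·12 + 28)/6 = 84/6 = 14; σ²_Pickup shots = ((28−8)/6)² = 11.111
te_Editing = (2 + 4·7 + 18)/6 = 48/6 = 8; σ²_Editing = ((18−2)/6)² = 7.111
te_Sound mix = (10 + 4·12 + 26)/6 = 84/6 = 14; σ²_Sound mix = ((26−10)/6)² = 7.111
te_Color grade = (13 + 4·14 + 21)/6 = 90/6 = 15; σ²_Color grade = ((21−13)/6)² = 1.778

Forward pass:
ES_Location scouting = 0; EF_Location scouting = 12
ES_Set construction = 0; EF_Set construction = 2
ES_Costume fitting = max(EF_Location scouting=12, EF_Set construction=2) = 12; EF_Costume fitting = 12+12 = 24
ES_Principal photography = max(EF_Location scouting=12, EF_Set construction=2) = 12; EF_Principal photography = 12+9 = 21
ES_Pickup shots = max(EF_Location scouting=12, EF_Set construction=2) = 12; EF_Pickup shots = 12+14 = 26
ES_Editing = max(EF_Set construction=2, EF_Principal photography=21) = 21; EF_Editing = 21+8 = 29
ES_Sound mix = 12; EF_Sound mix = 12+14 = 26
ES_Color grade = max(EF_Costume fitting=24, EF_Pickup shots=26, EF_Editing=29, EF_Sound mix=26) = 29; EF_Color grade = 29+15 = 44
Expected project duration μ = 44 hours. Critical path: Location scouting → Principal photography → Editing → Color grade.

Variance along critical path = 1.000 + 1.778 + 7.111 + 1.778 = 11.667
σ = √11.667 = 3.416 hours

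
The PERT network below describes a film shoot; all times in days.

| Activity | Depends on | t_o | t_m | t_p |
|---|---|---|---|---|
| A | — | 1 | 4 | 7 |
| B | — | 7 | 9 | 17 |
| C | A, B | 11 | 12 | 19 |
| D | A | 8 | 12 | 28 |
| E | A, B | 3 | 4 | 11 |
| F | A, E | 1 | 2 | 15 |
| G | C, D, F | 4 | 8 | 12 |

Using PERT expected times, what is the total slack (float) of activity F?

te_A = (1 + 4·4 + 7)/6 = 24/6 = 4
te_B = (7 + 4·9 + 17)/6 = 60/6 = 10
te_C = (11 + 4·12 + 19)/6 = 78/6 = 13
te_D = (8 + 4·12 + 28)/6 = 84/6 = 14
te_E = (3 + 4·4 + 11)/6 = 30/6 = 5
te_F = (1 + 4·2 + 15)/6 = 24/6 = 4
te_G = (4 + 4·8 + 12)/6 = 48/6 = 8

Forward pass:
ES_A = 0; EF_A = 4
ES_B = 0; EF_B = 10
ES_C = max(EF_A=4, EF_B=10) = 10; EF_C = 10+13 = 23
ES_D = 4; EF_D = 4+14 = 18
ES_E = max(EF_A=4, EF_B=10) = 10; EF_E = 10+5 = 15
ES_F = max(EF_A=4, EF_E=15) = 15; EF_F = 15+4 = 19
ES_G = max(EF_C=23, EF_D=18, EF_F=19) = 23; EF_G = 23+8 = 31
Expected project duration μ = 31 days. Critical path: B → C → G.

Backward pass:
LF_G = 31; LS_G = 31−8 = 23
LF_F = LS_G = 23; LS_F = 23−4 = 19
LF_E = LS_F = 19; LS_E = 19−5 = 14
LF_D = LS_G = 23; LS_D = 23−14 = 9
LF_C = LS_G = 23; LS_C = 23−13 = 10
LF_B = min(LS_C=10, LS_E=14) = 10; LS_B = 10−10 = 0
LF_A = min(LS_C=10, LS_D=9, LS_E=14, LS_F=19) = 9; LS_A = 9−4 = 5
Slack_F = LS_F − ES_F = 19 − 15 = 4

4 days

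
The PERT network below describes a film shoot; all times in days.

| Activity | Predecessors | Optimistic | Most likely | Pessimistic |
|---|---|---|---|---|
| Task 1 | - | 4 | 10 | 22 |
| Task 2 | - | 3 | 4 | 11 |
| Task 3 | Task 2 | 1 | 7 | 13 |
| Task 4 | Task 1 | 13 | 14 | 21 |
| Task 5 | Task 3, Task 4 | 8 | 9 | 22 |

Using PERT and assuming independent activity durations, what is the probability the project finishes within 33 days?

te_Task 1 = (4 + 4·10 + 22)/6 = 66/6 = 11; σ²_Task 1 = ((22−4)/6)² = 9.000
te_Task 2 = (3 + 4·4 + 11)/6 = 30/6 = 5; σ²_Task 2 = ((11−3)/6)² = 1.778
te_Task 3 = (1 + 4·7 + 13)/6 = 42/6 = 7; σ²_Task 3 = ((13−1)/6)² = 4.000
te_Task 4 = (13 + 4·14 + 21)/6 = 90/6 = 15; σ²_Task 4 = ((21−13)/6)² = 1.778
te_Task 5 = (8 + 4·9 + 22)/6 = 66/6 = 11; σ²_Task 5 = ((22−8)/6)² = 5.444

Forward pass:
ES_Task 1 = 0; EF_Task 1 = 11
ES_Task 2 = 0; EF_Task 2 = 5
ES_Task 3 = 5; EF_Task 3 = 5+7 = 12
ES_Task 4 = 11; EF_Task 4 = 11+15 = 26
ES_Task 5 = max(EF_Task 3=12, EF_Task 4=26) = 26; EF_Task 5 = 26+11 = 37
Expected project duration μ = 37 days. Critical path: Task 1 → Task 4 → Task 5.

Variance along critical path = 9.000 + 1.778 + 5.444 = 16.222; σ = √16.222 = 4.028 days.
Z = (33 − 37) / 4.028 = -0.993
P(T ≤ 33) = Φ(-0.993) ≈ 0.160

0.160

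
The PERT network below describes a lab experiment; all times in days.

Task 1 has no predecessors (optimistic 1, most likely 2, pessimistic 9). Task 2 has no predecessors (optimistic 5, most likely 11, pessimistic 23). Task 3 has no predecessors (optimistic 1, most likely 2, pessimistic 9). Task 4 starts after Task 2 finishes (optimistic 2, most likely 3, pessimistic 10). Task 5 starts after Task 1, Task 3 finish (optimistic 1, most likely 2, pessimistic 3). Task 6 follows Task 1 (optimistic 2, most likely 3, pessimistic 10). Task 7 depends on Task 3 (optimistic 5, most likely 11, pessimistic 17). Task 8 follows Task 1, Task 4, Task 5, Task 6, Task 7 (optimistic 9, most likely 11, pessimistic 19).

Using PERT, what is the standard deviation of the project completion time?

te_Task 1 = (1 + 4·2 + 9)/6 = 18/6 = 3; σ²_Task 1 = ((9−1)/6)² = 1.778
te_Task 2 = (5 + 4·11 + 23)/6 = 72/6 = 12; σ²_Task 2 = ((23−5)/6)² = 9.000
te_Task 3 = (1 + 4·2 + 9)/6 = 18/6 = 3; σ²_Task 3 = ((9−1)/6)² = 1.778
te_Task 4 = (2 + 4·3 + 10)/6 = 24/6 = 4; σ²_Task 4 = ((10−2)/6)² = 1.778
te_Task 5 = (1 + 4·2 + 3)/6 = 12/6 = 2; σ²_Task 5 = ((3−1)/6)² = 0.111
te_Task 6 = (2 + 4·3 + 10)/6 = 24/6 = 4; σ²_Task 6 = ((10−2)/6)² = 1.778
te_Task 7 = (5 + 4·11 + 17)/6 = 66/6 = 11; σ²_Task 7 = ((17−5)/6)² = 4.000
te_Task 8 = (9 + 4·11 + 19)/6 = 72/6 = 12; σ²_Task 8 = ((19−9)/6)² = 2.778

Forward pass:
ES_Task 1 = 0; EF_Task 1 = 3
ES_Task 2 = 0; EF_Task 2 = 12
ES_Task 3 = 0; EF_Task 3 = 3
ES_Task 4 = 12; EF_Task 4 = 12+4 = 16
ES_Task 5 = max(EF_Task 1=3, EF_Task 3=3) = 3; EF_Task 5 = 3+2 = 5
ES_Task 6 = 3; EF_Task 6 = 3+4 = 7
ES_Task 7 = 3; EF_Task 7 = 3+11 = 14
ES_Task 8 = max(EF_Task 1=3, EF_Task 4=16, EF_Task 5=5, EF_Task 6=7, EF_Task 7=14) = 16; EF_Task 8 = 16+12 = 28
Expected project duration μ = 28 days. Critical path: Task 2 → Task 4 → Task 8.

Variance along critical path = 9.000 + 1.778 + 2.778 = 13.556
σ = √13.556 = 3.682 days

3.68 days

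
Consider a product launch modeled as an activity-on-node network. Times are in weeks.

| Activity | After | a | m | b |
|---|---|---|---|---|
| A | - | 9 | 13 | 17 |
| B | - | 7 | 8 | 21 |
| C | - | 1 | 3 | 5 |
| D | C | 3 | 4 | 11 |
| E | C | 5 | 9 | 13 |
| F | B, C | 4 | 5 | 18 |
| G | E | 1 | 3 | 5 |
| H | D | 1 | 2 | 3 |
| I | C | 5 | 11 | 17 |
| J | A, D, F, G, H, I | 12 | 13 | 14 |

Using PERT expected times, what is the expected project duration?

30 weeks

te_A = (9 + 4·13 + 17)/6 = 78/6 = 13
te_B = (7 + 4·8 + 21)/6 = 60/6 = 10
te_C = (1 + 4·3 + 5)/6 = 18/6 = 3
te_D = (3 + 4·4 + 11)/6 = 30/6 = 5
te_E = (5 + 4·9 + 13)/6 = 54/6 = 9
te_F = (4 + 4·5 + 18)/6 = 42/6 = 7
te_G = (1 + 4·3 + 5)/6 = 18/6 = 3
te_H = (1 + 4·2 + 3)/6 = 12/6 = 2
te_I = (5 + 4·11 + 17)/6 = 66/6 = 11
te_J = (12 + 4·13 + 14)/6 = 78/6 = 13

Forward pass:
ES_A = 0; EF_A = 13
ES_B = 0; EF_B = 10
ES_C = 0; EF_C = 3
ES_D = 3; EF_D = 3+5 = 8
ES_E = 3; EF_E = 3+9 = 12
ES_F = max(EF_B=10, EF_C=3) = 10; EF_F = 10+7 = 17
ES_G = 12; EF_G = 12+3 = 15
ES_H = 8; EF_H = 8+2 = 10
ES_I = 3; EF_I = 3+11 = 14
ES_J = max(EF_A=13, EF_D=8, EF_F=17, EF_G=15, EF_H=10, EF_I=14) = 17; EF_J = 17+13 = 30
Expected project duration μ = 30 weeks. Critical path: B → F → J.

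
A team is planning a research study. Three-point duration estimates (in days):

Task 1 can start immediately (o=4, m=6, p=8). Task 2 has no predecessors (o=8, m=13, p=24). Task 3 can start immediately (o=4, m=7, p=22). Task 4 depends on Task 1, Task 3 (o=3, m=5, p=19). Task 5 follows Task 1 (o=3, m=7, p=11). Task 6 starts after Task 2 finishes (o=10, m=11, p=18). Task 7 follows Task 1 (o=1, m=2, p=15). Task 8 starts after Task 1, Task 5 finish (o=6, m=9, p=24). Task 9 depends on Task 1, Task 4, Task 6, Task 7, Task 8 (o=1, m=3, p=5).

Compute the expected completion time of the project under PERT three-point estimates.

29 days

te_Task 1 = (4 + 4·6 + 8)/6 = 36/6 = 6
te_Task 2 = (8 + 4·13 + 24)/6 = 84/6 = 14
te_Task 3 = (4 + 4·7 + 22)/6 = 54/6 = 9
te_Task 4 = (3 + 4·5 + 19)/6 = 42/6 = 7
te_Task 5 = (3 + 4·7 + 11)/6 = 42/6 = 7
te_Task 6 = (10 + 4·11 + 18)/6 = 72/6 = 12
te_Task 7 = (1 + 4·2 + 15)/6 = 24/6 = 4
te_Task 8 = (6 + 4·9 + 24)/6 = 66/6 = 11
te_Task 9 = (1 + 4·3 + 5)/6 = 18/6 = 3

Forward pass:
ES_Task 1 = 0; EF_Task 1 = 6
ES_Task 2 = 0; EF_Task 2 = 14
ES_Task 3 = 0; EF_Task 3 = 9
ES_Task 4 = max(EF_Task 1=6, EF_Task 3=9) = 9; EF_Task 4 = 9+7 = 16
ES_Task 5 = 6; EF_Task 5 = 6+7 = 13
ES_Task 6 = 14; EF_Task 6 = 14+12 = 26
ES_Task 7 = 6; EF_Task 7 = 6+4 = 10
ES_Task 8 = max(EF_Task 1=6, EF_Task 5=13) = 13; EF_Task 8 = 13+11 = 24
ES_Task 9 = max(EF_Task 1=6, EF_Task 4=16, EF_Task 6=26, EF_Task 7=10, EF_Task 8=24) = 26; EF_Task 9 = 26+3 = 29
Expected project duration μ = 29 days. Critical path: Task 2 → Task 6 → Task 9.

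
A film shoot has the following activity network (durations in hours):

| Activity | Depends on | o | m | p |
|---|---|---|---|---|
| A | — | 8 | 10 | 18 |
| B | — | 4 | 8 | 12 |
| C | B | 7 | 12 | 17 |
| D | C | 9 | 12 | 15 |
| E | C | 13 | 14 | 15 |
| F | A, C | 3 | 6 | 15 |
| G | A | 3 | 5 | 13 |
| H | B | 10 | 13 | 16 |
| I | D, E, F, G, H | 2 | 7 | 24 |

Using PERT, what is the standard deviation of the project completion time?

4.26 hours

te_A = (8 + 4·10 + 18)/6 = 66/6 = 11; σ²_A = ((18−8)/6)² = 2.778
te_B = (4 + 4·8 + 12)/6 = 48/6 = 8; σ²_B = ((12−4)/6)² = 1.778
te_C = (7 + 4·12 + 17)/6 = 72/6 = 12; σ²_C = ((17−7)/6)² = 2.778
te_D = (9 + 4·12 + 15)/6 = 72/6 = 12; σ²_D = ((15−9)/6)² = 1.000
te_E = (13 + 4·14 + 15)/6 = 84/6 = 14; σ²_E = ((15−13)/6)² = 0.111
te_F = (3 + 4·6 + 15)/6 = 42/6 = 7; σ²_F = ((15−3)/6)² = 4.000
te_G = (3 + 4·5 + 13)/6 = 36/6 = 6; σ²_G = ((13−3)/6)² = 2.778
te_H = (10 + 4·13 + 16)/6 = 78/6 = 13; σ²_H = ((16−10)/6)² = 1.000
te_I = (2 + 4·7 + 24)/6 = 54/6 = 9; σ²_I = ((24−2)/6)² = 13.444

Forward pass:
ES_A = 0; EF_A = 11
ES_B = 0; EF_B = 8
ES_C = 8; EF_C = 8+12 = 20
ES_D = 20; EF_D = 20+12 = 32
ES_E = 20; EF_E = 20+14 = 34
ES_F = max(EF_A=11, EF_C=20) = 20; EF_F = 20+7 = 27
ES_G = 11; EF_G = 11+6 = 17
ES_H = 8; EF_H = 8+13 = 21
ES_I = max(EF_D=32, EF_E=34, EF_F=27, EF_G=17, EF_H=21) = 34; EF_I = 34+9 = 43
Expected project duration μ = 43 hours. Critical path: B → C → E → I.

Variance along critical path = 1.778 + 2.778 + 0.111 + 13.444 = 18.111
σ = √18.111 = 4.256 hours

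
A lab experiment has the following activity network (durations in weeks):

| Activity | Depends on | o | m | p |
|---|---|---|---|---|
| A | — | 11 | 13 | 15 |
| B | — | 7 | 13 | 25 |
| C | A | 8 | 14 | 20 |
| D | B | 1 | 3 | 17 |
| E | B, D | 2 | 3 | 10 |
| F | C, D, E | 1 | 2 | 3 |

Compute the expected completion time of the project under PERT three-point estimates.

te_A = (11 + 4·13 + 15)/6 = 78/6 = 13
te_B = (7 + 4·13 + 25)/6 = 84/6 = 14
te_C = (8 + 4·14 + 20)/6 = 84/6 = 14
te_D = (1 + 4·3 + 17)/6 = 30/6 = 5
te_E = (2 + 4·3 + 10)/6 = 24/6 = 4
te_F = (1 + 4·2 + 3)/6 = 12/6 = 2

Forward pass:
ES_A = 0; EF_A = 13
ES_B = 0; EF_B = 14
ES_C = 13; EF_C = 13+14 = 27
ES_D = 14; EF_D = 14+5 = 19
ES_E = max(EF_B=14, EF_D=19) = 19; EF_E = 19+4 = 23
ES_F = max(EF_C=27, EF_D=19, EF_E=23) = 27; EF_F = 27+2 = 29
Expected project duration μ = 29 weeks. Critical path: A → C → F.

29 weeks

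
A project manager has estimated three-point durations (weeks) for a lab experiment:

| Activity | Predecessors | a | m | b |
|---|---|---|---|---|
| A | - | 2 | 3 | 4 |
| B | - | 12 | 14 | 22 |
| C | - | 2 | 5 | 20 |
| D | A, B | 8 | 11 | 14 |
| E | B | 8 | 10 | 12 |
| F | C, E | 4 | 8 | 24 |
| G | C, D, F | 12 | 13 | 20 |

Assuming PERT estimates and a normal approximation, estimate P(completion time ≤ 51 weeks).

0.691

te_A = (2 + 4·3 + 4)/6 = 18/6 = 3; σ²_A = ((4−2)/6)² = 0.111
te_B = (12 + 4·14 + 22)/6 = 90/6 = 15; σ²_B = ((22−12)/6)² = 2.778
te_C = (2 + 4·5 + 20)/6 = 42/6 = 7; σ²_C = ((20−2)/6)² = 9.000
te_D = (8 + 4·11 + 14)/6 = 66/6 = 11; σ²_D = ((14−8)/6)² = 1.000
te_E = (8 + 4·10 + 12)/6 = 60/6 = 10; σ²_E = ((12−8)/6)² = 0.444
te_F = (4 + 4·8 + 24)/6 = 60/6 = 10; σ²_F = ((24−4)/6)² = 11.111
te_G = (12 + 4·13 + 20)/6 = 84/6 = 14; σ²_G = ((20−12)/6)² = 1.778

Forward pass:
ES_A = 0; EF_A = 3
ES_B = 0; EF_B = 15
ES_C = 0; EF_C = 7
ES_D = max(EF_A=3, EF_B=15) = 15; EF_D = 15+11 = 26
ES_E = 15; EF_E = 15+10 = 25
ES_F = max(EF_C=7, EF_E=25) = 25; EF_F = 25+10 = 35
ES_G = max(EF_C=7, EF_D=26, EF_F=35) = 35; EF_G = 35+14 = 49
Expected project duration μ = 49 weeks. Critical path: B → E → F → G.

Variance along critical path = 2.778 + 0.444 + 11.111 + 1.778 = 16.111; σ = √16.111 = 4.014 weeks.
Z = (51 − 49) / 4.014 = 0.498
P(T ≤ 51) = Φ(0.498) ≈ 0.691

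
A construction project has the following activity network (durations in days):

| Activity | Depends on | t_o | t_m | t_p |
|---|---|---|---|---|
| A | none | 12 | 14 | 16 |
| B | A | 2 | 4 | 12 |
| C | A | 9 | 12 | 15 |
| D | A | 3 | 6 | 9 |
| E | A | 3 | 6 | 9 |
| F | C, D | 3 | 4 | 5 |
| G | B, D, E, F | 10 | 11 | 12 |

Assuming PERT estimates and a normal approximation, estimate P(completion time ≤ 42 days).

0.781

te_A = (12 + 4·14 + 16)/6 = 84/6 = 14; σ²_A = ((16−12)/6)² = 0.444
te_B = (2 + 4·4 + 12)/6 = 30/6 = 5; σ²_B = ((12−2)/6)² = 2.778
te_C = (9 + 4·12 + 15)/6 = 72/6 = 12; σ²_C = ((15−9)/6)² = 1.000
te_D = (3 + 4·6 + 9)/6 = 36/6 = 6; σ²_D = ((9−3)/6)² = 1.000
te_E = (3 + 4·6 + 9)/6 = 36/6 = 6; σ²_E = ((9−3)/6)² = 1.000
te_F = (3 + 4·4 + 5)/6 = 24/6 = 4; σ²_F = ((5−3)/6)² = 0.111
te_G = (10 + 4·11 + 12)/6 = 66/6 = 11; σ²_G = ((12−10)/6)² = 0.111

Forward pass:
ES_A = 0; EF_A = 14
ES_B = 14; EF_B = 14+5 = 19
ES_C = 14; EF_C = 14+12 = 26
ES_D = 14; EF_D = 14+6 = 20
ES_E = 14; EF_E = 14+6 = 20
ES_F = max(EF_C=26, EF_D=20) = 26; EF_F = 26+4 = 30
ES_G = max(EF_B=19, EF_D=20, EF_E=20, EF_F=30) = 30; EF_G = 30+11 = 41
Expected project duration μ = 41 days. Critical path: A → C → F → G.

Variance along critical path = 0.444 + 1.000 + 0.111 + 0.111 = 1.667; σ = √1.667 = 1.291 days.
Z = (42 − 41) / 1.291 = 0.775
P(T ≤ 42) = Φ(0.775) ≈ 0.781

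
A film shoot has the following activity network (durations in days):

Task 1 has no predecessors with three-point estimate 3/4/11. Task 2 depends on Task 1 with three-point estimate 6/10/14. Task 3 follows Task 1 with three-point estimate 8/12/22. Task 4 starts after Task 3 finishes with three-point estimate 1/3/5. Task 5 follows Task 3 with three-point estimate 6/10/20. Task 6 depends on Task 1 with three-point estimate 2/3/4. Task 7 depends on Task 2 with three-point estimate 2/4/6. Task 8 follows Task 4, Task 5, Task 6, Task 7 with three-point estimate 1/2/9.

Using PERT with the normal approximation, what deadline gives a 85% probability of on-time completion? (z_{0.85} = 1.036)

te_Task 1 = (3 + 4·4 + 11)/6 = 30/6 = 5; σ²_Task 1 = ((11−3)/6)² = 1.778
te_Task 2 = (6 + 4·10 + 14)/6 = 60/6 = 10; σ²_Task 2 = ((14−6)/6)² = 1.778
te_Task 3 = (8 + 4·12 + 22)/6 = 78/6 = 13; σ²_Task 3 = ((22−8)/6)² = 5.444
te_Task 4 = (1 + 4·3 + 5)/6 = 18/6 = 3; σ²_Task 4 = ((5−1)/6)² = 0.444
te_Task 5 = (6 + 4·10 + 20)/6 = 66/6 = 11; σ²_Task 5 = ((20−6)/6)² = 5.444
te_Task 6 = (2 + 4·3 + 4)/6 = 18/6 = 3; σ²_Task 6 = ((4−2)/6)² = 0.111
te_Task 7 = (2 + 4·4 + 6)/6 = 24/6 = 4; σ²_Task 7 = ((6−2)/6)² = 0.444
te_Task 8 = (1 + 4·2 + 9)/6 = 18/6 = 3; σ²_Task 8 = ((9−1)/6)² = 1.778

Forward pass:
ES_Task 1 = 0; EF_Task 1 = 5
ES_Task 2 = 5; EF_Task 2 = 5+10 = 15
ES_Task 3 = 5; EF_Task 3 = 5+13 = 18
ES_Task 4 = 18; EF_Task 4 = 18+3 = 21
ES_Task 5 = 18; EF_Task 5 = 18+11 = 29
ES_Task 6 = 5; EF_Task 6 = 5+3 = 8
ES_Task 7 = 15; EF_Task 7 = 15+4 = 19
ES_Task 8 = max(EF_Task 4=21, EF_Task 5=29, EF_Task 6=8, EF_Task 7=19) = 29; EF_Task 8 = 29+3 = 32
Expected project duration μ = 32 days. Critical path: Task 1 → Task 3 → Task 5 → Task 8.

Variance along critical path = 1.778 + 5.444 + 5.444 + 1.778 = 14.444; σ = 3.801 days.
D = μ + z·σ = 32 + 1.036·3.801 = 35.9 days

35.9 days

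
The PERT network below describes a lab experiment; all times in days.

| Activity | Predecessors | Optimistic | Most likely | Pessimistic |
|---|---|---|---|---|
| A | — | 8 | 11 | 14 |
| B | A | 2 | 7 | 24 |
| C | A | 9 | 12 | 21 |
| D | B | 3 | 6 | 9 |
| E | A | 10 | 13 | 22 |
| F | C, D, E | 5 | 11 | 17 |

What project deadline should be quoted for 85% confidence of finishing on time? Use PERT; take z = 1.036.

41.6 days

te_A = (8 + 4·11 + 14)/6 = 66/6 = 11; σ²_A = ((14−8)/6)² = 1.000
te_B = (2 + 4·7 + 24)/6 = 54/6 = 9; σ²_B = ((24−2)/6)² = 13.444
te_C = (9 + 4·12 + 21)/6 = 78/6 = 13; σ²_C = ((21−9)/6)² = 4.000
te_D = (3 + 4·6 + 9)/6 = 36/6 = 6; σ²_D = ((9−3)/6)² = 1.000
te_E = (10 + 4·13 + 22)/6 = 84/6 = 14; σ²_E = ((22−10)/6)² = 4.000
te_F = (5 + 4·11 + 17)/6 = 66/6 = 11; σ²_F = ((17−5)/6)² = 4.000

Forward pass:
ES_A = 0; EF_A = 11
ES_B = 11; EF_B = 11+9 = 20
ES_C = 11; EF_C = 11+13 = 24
ES_D = 20; EF_D = 20+6 = 26
ES_E = 11; EF_E = 11+14 = 25
ES_F = max(EF_C=24, EF_D=26, EF_E=25) = 26; EF_F = 26+11 = 37
Expected project duration μ = 37 days. Critical path: A → B → D → F.

Variance along critical path = 1.000 + 13.444 + 1.000 + 4.000 = 19.444; σ = 4.410 days.
D = μ + z·σ = 37 + 1.036·4.410 = 41.6 days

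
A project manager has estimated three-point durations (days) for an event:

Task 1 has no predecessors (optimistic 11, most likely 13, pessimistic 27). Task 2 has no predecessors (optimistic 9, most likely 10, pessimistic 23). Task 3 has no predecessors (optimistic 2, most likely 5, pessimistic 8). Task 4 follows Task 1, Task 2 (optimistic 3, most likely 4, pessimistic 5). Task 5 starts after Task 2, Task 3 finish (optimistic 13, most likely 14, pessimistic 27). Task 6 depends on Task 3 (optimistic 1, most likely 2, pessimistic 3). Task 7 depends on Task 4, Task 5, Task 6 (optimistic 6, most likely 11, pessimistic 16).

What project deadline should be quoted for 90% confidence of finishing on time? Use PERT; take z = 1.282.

43.7 days

te_Task 1 = (11 + 4·13 + 27)/6 = 90/6 = 15; σ²_Task 1 = ((27−11)/6)² = 7.111
te_Task 2 = (9 + 4·10 + 23)/6 = 72/6 = 12; σ²_Task 2 = ((23−9)/6)² = 5.444
te_Task 3 = (2 + 4·5 + 8)/6 = 30/6 = 5; σ²_Task 3 = ((8−2)/6)² = 1.000
te_Task 4 = (3 + 4·4 + 5)/6 = 24/6 = 4; σ²_Task 4 = ((5−3)/6)² = 0.111
te_Task 5 = (13 + 4·14 + 27)/6 = 96/6 = 16; σ²_Task 5 = ((27−13)/6)² = 5.444
te_Task 6 = (1 + 4·2 + 3)/6 = 12/6 = 2; σ²_Task 6 = ((3−1)/6)² = 0.111
te_Task 7 = (6 + 4·11 + 16)/6 = 66/6 = 11; σ²_Task 7 = ((16−6)/6)² = 2.778

Forward pass:
ES_Task 1 = 0; EF_Task 1 = 15
ES_Task 2 = 0; EF_Task 2 = 12
ES_Task 3 = 0; EF_Task 3 = 5
ES_Task 4 = max(EF_Task 1=15, EF_Task 2=12) = 15; EF_Task 4 = 15+4 = 19
ES_Task 5 = max(EF_Task 2=12, EF_Task 3=5) = 12; EF_Task 5 = 12+16 = 28
ES_Task 6 = 5; EF_Task 6 = 5+2 = 7
ES_Task 7 = max(EF_Task 4=19, EF_Task 5=28, EF_Task 6=7) = 28; EF_Task 7 = 28+11 = 39
Expected project duration μ = 39 days. Critical path: Task 2 → Task 5 → Task 7.

Variance along critical path = 5.444 + 5.444 + 2.778 = 13.667; σ = 3.697 days.
D = μ + z·σ = 39 + 1.282·3.697 = 43.7 days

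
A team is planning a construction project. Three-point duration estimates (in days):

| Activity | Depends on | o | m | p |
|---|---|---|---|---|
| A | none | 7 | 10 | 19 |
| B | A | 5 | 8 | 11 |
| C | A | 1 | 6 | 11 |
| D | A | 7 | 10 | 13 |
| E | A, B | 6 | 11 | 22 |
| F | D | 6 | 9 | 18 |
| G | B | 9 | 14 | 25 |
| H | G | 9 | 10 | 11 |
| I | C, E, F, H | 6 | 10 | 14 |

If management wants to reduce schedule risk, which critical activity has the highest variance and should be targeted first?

G

te_A = (7 + 4·10 + 19)/6 = 66/6 = 11; σ²_A = ((19−7)/6)² = 4.000
te_B = (5 + 4·8 + 11)/6 = 48/6 = 8; σ²_B = ((11−5)/6)² = 1.000
te_C = (1 + 4·6 + 11)/6 = 36/6 = 6; σ²_C = ((11−1)/6)² = 2.778
te_D = (7 + 4·10 + 13)/6 = 60/6 = 10; σ²_D = ((13−7)/6)² = 1.000
te_E = (6 + 4·11 + 22)/6 = 72/6 = 12; σ²_E = ((22−6)/6)² = 7.111
te_F = (6 + 4·9 + 18)/6 = 60/6 = 10; σ²_F = ((18−6)/6)² = 4.000
te_G = (9 + 4·14 + 25)/6 = 90/6 = 15; σ²_G = ((25−9)/6)² = 7.111
te_H = (9 + 4·10 + 11)/6 = 60/6 = 10; σ²_H = ((11−9)/6)² = 0.111
te_I = (6 + 4·10 + 14)/6 = 60/6 = 10; σ²_I = ((14−6)/6)² = 1.778

Forward pass:
ES_A = 0; EF_A = 11
ES_B = 11; EF_B = 11+8 = 19
ES_C = 11; EF_C = 11+6 = 17
ES_D = 11; EF_D = 11+10 = 21
ES_E = max(EF_A=11, EF_B=19) = 19; EF_E = 19+12 = 31
ES_F = 21; EF_F = 21+10 = 31
ES_G = 19; EF_G = 19+15 = 34
ES_H = 34; EF_H = 34+10 = 44
ES_I = max(EF_C=17, EF_E=31, EF_F=31, EF_H=44) = 44; EF_I = 44+10 = 54
Expected project duration μ = 54 days. Critical path: A → B → G → H → I.

Variances on critical path: σ²_A=4.000, σ²_B=1.000, σ²_G=7.111, σ²_H=0.111, σ²_I=1.778.
Largest is σ²_G = 7.111.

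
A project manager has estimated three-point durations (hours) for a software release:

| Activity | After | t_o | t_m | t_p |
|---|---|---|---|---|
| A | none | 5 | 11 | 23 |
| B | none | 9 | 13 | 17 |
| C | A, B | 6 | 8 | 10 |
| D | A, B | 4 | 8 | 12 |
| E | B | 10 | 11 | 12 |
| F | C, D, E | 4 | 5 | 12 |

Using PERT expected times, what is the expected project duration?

30 hours

te_A = (5 + 4·11 + 23)/6 = 72/6 = 12
te_B = (9 + 4·13 + 17)/6 = 78/6 = 13
te_C = (6 + 4·8 + 10)/6 = 48/6 = 8
te_D = (4 + 4·8 + 12)/6 = 48/6 = 8
te_E = (10 + 4·11 + 12)/6 = 66/6 = 11
te_F = (4 + 4·5 + 12)/6 = 36/6 = 6

Forward pass:
ES_A = 0; EF_A = 12
ES_B = 0; EF_B = 13
ES_C = max(EF_A=12, EF_B=13) = 13; EF_C = 13+8 = 21
ES_D = max(EF_A=12, EF_B=13) = 13; EF_D = 13+8 = 21
ES_E = 13; EF_E = 13+11 = 24
ES_F = max(EF_C=21, EF_D=21, EF_E=24) = 24; EF_F = 24+6 = 30
Expected project duration μ = 30 hours. Critical path: B → E → F.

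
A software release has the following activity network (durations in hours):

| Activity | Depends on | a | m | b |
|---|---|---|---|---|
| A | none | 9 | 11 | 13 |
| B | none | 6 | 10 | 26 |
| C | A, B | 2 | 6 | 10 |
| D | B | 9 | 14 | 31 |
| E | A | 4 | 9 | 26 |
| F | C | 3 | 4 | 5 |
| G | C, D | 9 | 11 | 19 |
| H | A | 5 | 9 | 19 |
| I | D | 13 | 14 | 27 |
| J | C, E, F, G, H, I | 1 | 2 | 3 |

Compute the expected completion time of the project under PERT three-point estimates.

te_A = (9 + 4·11 + 13)/6 = 66/6 = 11
te_B = (6 + 4·10 + 26)/6 = 72/6 = 12
te_C = (2 + 4·6 + 10)/6 = 36/6 = 6
te_D = (9 + 4·14 + 31)/6 = 96/6 = 16
te_E = (4 + 4·9 + 26)/6 = 66/6 = 11
te_F = (3 + 4·4 + 5)/6 = 24/6 = 4
te_G = (9 + 4·11 + 19)/6 = 72/6 = 12
te_H = (5 + 4·9 + 19)/6 = 60/6 = 10
te_I = (13 + 4·14 + 27)/6 = 96/6 = 16
te_J = (1 + 4·2 + 3)/6 = 12/6 = 2

Forward pass:
ES_A = 0; EF_A = 11
ES_B = 0; EF_B = 12
ES_C = max(EF_A=11, EF_B=12) = 12; EF_C = 12+6 = 18
ES_D = 12; EF_D = 12+16 = 28
ES_E = 11; EF_E = 11+11 = 22
ES_F = 18; EF_F = 18+4 = 22
ES_G = max(EF_C=18, EF_D=28) = 28; EF_G = 28+12 = 40
ES_H = 11; EF_H = 11+10 = 21
ES_I = 28; EF_I = 28+16 = 44
ES_J = max(EF_C=18, EF_E=22, EF_F=22, EF_G=40, EF_H=21, EF_I=44) = 44; EF_J = 44+2 = 46
Expected project duration μ = 46 hours. Critical path: B → D → I → J.

46 hours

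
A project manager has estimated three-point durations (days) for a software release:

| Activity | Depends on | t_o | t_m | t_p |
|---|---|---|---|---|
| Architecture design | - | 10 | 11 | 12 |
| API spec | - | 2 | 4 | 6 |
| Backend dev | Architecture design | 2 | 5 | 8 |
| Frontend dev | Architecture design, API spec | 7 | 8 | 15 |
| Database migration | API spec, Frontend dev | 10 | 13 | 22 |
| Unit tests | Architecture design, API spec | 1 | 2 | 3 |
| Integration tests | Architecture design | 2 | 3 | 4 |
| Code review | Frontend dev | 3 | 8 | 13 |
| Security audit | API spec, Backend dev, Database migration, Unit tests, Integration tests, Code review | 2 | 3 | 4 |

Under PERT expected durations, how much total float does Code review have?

6 days

te_Architecture design = (10 + 4·11 + 12)/6 = 66/6 = 11
te_API spec = (2 + 4·4 + 6)/6 = 24/6 = 4
te_Backend dev = (2 + 4·5 + 8)/6 = 30/6 = 5
te_Frontend dev = (7 + 4·8 + 15)/6 = 54/6 = 9
te_Database migration = (10 + 4·13 + 22)/6 = 84/6 = 14
te_Unit tests = (1 + 4·2 + 3)/6 = 12/6 = 2
te_Integration tests = (2 + 4·3 + 4)/6 = 18/6 = 3
te_Code review = (3 + 4·8 + 13)/6 = 48/6 = 8
te_Security audit = (2 + 4·3 + 4)/6 = 18/6 = 3

Forward pass:
ES_Architecture design = 0; EF_Architecture design = 11
ES_API spec = 0; EF_API spec = 4
ES_Backend dev = 11; EF_Backend dev = 11+5 = 16
ES_Frontend dev = max(EF_Architecture design=11, EF_API spec=4) = 11; EF_Frontend dev = 11+9 = 20
ES_Database migration = max(EF_API spec=4, EF_Frontend dev=20) = 20; EF_Database migration = 20+14 = 34
ES_Unit tests = max(EF_Architecture design=11, EF_API spec=4) = 11; EF_Unit tests = 11+2 = 13
ES_Integration tests = 11; EF_Integration tests = 11+3 = 14
ES_Code review = 20; EF_Code review = 20+8 = 28
ES_Security audit = max(EF_API spec=4, EF_Backend dev=16, EF_Database migration=34, EF_Unit tests=13, EF_Integration tests=14, EF_Code review=28) = 34; EF_Security audit = 34+3 = 37
Expected project duration μ = 37 days. Critical path: Architecture design → Frontend dev → Database migration → Security audit.

Backward pass:
LF_Security audit = 37; LS_Security audit = 37−3 = 34
LF_Code review = LS_Security audit = 34; LS_Code review = 34−8 = 26
LF_Integration tests = LS_Security audit = 34; LS_Integration tests = 34−3 = 31
LF_Unit tests = LS_Security audit = 34; LS_Unit tests = 34−2 = 32
LF_Database migration = LS_Security audit = 34; LS_Database migration = 34−14 = 20
LF_Frontend dev = min(LS_Database migration=20, LS_Code review=26) = 20; LS_Frontend dev = 20−9 = 11
LF_Backend dev = LS_Security audit = 34; LS_Backend dev = 34−5 = 29
LF_API spec = min(LS_Frontend dev=11, LS_Database migration=20, LS_Unit tests=32, LS_Security audit=34) = 11; LS_API spec = 11−4 = 7
LF_Architecture design = min(LS_Backend dev=29, LS_Frontend dev=11, LS_Unit tests=32, LS_Integration tests=31) = 11; LS_Architecture design = 11−11 = 0
Slack_Code review = LS_Code review − ES_Code review = 26 − 20 = 6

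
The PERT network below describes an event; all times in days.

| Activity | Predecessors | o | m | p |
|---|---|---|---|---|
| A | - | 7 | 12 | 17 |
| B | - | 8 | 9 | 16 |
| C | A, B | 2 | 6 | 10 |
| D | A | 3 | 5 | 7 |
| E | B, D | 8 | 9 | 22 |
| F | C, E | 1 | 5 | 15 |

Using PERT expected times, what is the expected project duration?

te_A = (7 + 4·12 + 17)/6 = 72/6 = 12
te_B = (8 + 4·9 + 16)/6 = 60/6 = 10
te_C = (2 + 4·6 + 10)/6 = 36/6 = 6
te_D = (3 + 4·5 + 7)/6 = 30/6 = 5
te_E = (8 + 4·9 + 22)/6 = 66/6 = 11
te_F = (1 + 4·5 + 15)/6 = 36/6 = 6

Forward pass:
ES_A = 0; EF_A = 12
ES_B = 0; EF_B = 10
ES_C = max(EF_A=12, EF_B=10) = 12; EF_C = 12+6 = 18
ES_D = 12; EF_D = 12+5 = 17
ES_E = max(EF_B=10, EF_D=17) = 17; EF_E = 17+11 = 28
ES_F = max(EF_C=18, EF_E=28) = 28; EF_F = 28+6 = 34
Expected project duration μ = 34 days. Critical path: A → D → E → F.

34 days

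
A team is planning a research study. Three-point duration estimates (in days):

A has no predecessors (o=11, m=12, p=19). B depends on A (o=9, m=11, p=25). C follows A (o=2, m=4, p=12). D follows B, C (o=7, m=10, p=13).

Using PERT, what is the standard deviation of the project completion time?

te_A = (11 + 4·12 + 19)/6 = 78/6 = 13; σ²_A = ((19−11)/6)² = 1.778
te_B = (9 + 4·11 + 25)/6 = 78/6 = 13; σ²_B = ((25−9)/6)² = 7.111
te_C = (2 + 4·4 + 12)/6 = 30/6 = 5; σ²_C = ((12−2)/6)² = 2.778
te_D = (7 + 4·10 + 13)/6 = 60/6 = 10; σ²_D = ((13−7)/6)² = 1.000

Forward pass:
ES_A = 0; EF_A = 13
ES_B = 13; EF_B = 13+13 = 26
ES_C = 13; EF_C = 13+5 = 18
ES_D = max(EF_B=26, EF_C=18) = 26; EF_D = 26+10 = 36
Expected project duration μ = 36 days. Critical path: A → B → D.

Variance along critical path = 1.778 + 7.111 + 1.000 = 9.889
σ = √9.889 = 3.145 days

3.14 days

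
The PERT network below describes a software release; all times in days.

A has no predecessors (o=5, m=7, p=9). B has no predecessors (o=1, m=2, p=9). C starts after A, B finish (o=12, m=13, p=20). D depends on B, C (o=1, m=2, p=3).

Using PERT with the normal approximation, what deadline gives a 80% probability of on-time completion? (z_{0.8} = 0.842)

te_A = (5 + 4·7 + 9)/6 = 42/6 = 7; σ²_A = ((9−5)/6)² = 0.444
te_B = (1 + 4·2 + 9)/6 = 18/6 = 3; σ²_B = ((9−1)/6)² = 1.778
te_C = (12 + 4·13 + 20)/6 = 84/6 = 14; σ²_C = ((20−12)/6)² = 1.778
te_D = (1 + 4·2 + 3)/6 = 12/6 = 2; σ²_D = ((3−1)/6)² = 0.111

Forward pass:
ES_A = 0; EF_A = 7
ES_B = 0; EF_B = 3
ES_C = max(EF_A=7, EF_B=3) = 7; EF_C = 7+14 = 21
ES_D = max(EF_B=3, EF_C=21) = 21; EF_D = 21+2 = 23
Expected project duration μ = 23 days. Critical path: A → C → D.

Variance along critical path = 0.444 + 1.778 + 0.111 = 2.333; σ = 1.528 days.
D = μ + z·σ = 23 + 0.842·1.528 = 24.3 days

24.3 days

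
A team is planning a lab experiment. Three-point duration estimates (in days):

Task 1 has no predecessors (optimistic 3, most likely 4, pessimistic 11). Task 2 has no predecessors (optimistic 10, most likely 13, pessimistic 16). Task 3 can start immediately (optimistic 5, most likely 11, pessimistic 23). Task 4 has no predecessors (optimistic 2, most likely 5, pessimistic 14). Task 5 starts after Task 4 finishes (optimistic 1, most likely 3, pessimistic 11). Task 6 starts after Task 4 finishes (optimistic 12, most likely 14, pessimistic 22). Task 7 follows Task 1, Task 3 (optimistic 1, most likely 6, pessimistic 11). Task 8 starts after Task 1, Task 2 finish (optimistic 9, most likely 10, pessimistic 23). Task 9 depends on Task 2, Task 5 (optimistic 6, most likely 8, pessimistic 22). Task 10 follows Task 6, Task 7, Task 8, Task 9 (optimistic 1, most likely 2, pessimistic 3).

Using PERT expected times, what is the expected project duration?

27 days

te_Task 1 = (3 + 4·4 + 11)/6 = 30/6 = 5
te_Task 2 = (10 + 4·13 + 16)/6 = 78/6 = 13
te_Task 3 = (5 + 4·11 + 23)/6 = 72/6 = 12
te_Task 4 = (2 + 4·5 + 14)/6 = 36/6 = 6
te_Task 5 = (1 + 4·3 + 11)/6 = 24/6 = 4
te_Task 6 = (12 + 4·14 + 22)/6 = 90/6 = 15
te_Task 7 = (1 + 4·6 + 11)/6 = 36/6 = 6
te_Task 8 = (9 + 4·10 + 23)/6 = 72/6 = 12
te_Task 9 = (6 + 4·8 + 22)/6 = 60/6 = 10
te_Task 10 = (1 + 4·2 + 3)/6 = 12/6 = 2

Forward pass:
ES_Task 1 = 0; EF_Task 1 = 5
ES_Task 2 = 0; EF_Task 2 = 13
ES_Task 3 = 0; EF_Task 3 = 12
ES_Task 4 = 0; EF_Task 4 = 6
ES_Task 5 = 6; EF_Task 5 = 6+4 = 10
ES_Task 6 = 6; EF_Task 6 = 6+15 = 21
ES_Task 7 = max(EF_Task 1=5, EF_Task 3=12) = 12; EF_Task 7 = 12+6 = 18
ES_Task 8 = max(EF_Task 1=5, EF_Task 2=13) = 13; EF_Task 8 = 13+12 = 25
ES_Task 9 = max(EF_Task 2=13, EF_Task 5=10) = 13; EF_Task 9 = 13+10 = 23
ES_Task 10 = max(EF_Task 6=21, EF_Task 7=18, EF_Task 8=25, EF_Task 9=23) = 25; EF_Task 10 = 25+2 = 27
Expected project duration μ = 27 days. Critical path: Task 2 → Task 8 → Task 10.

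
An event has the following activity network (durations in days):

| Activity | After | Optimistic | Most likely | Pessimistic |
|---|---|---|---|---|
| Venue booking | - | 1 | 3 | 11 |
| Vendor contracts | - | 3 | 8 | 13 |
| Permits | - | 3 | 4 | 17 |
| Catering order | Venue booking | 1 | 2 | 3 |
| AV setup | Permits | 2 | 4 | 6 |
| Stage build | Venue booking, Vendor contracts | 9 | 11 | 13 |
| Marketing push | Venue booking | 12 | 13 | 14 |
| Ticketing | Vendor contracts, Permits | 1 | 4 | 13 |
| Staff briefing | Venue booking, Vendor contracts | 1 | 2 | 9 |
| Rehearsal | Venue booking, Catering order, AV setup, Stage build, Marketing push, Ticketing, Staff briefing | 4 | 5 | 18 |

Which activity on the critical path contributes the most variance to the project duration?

Rehearsal

te_Venue booking = (1 + 4·3 + 11)/6 = 24/6 = 4; σ²_Venue booking = ((11−1)/6)² = 2.778
te_Vendor contracts = (3 + 4·8 + 13)/6 = 48/6 = 8; σ²_Vendor contracts = ((13−3)/6)² = 2.778
te_Permits = (3 + 4·4 + 17)/6 = 36/6 = 6; σ²_Permits = ((17−3)/6)² = 5.444
te_Catering order = (1 + 4·2 + 3)/6 = 12/6 = 2; σ²_Catering order = ((3−1)/6)² = 0.111
te_AV setup = (2 + 4·4 + 6)/6 = 24/6 = 4; σ²_AV setup = ((6−2)/6)² = 0.444
te_Stage build = (9 + 4·11 + 13)/6 = 66/6 = 11; σ²_Stage build = ((13−9)/6)² = 0.444
te_Marketing push = (12 + 4·13 + 14)/6 = 78/6 = 13; σ²_Marketing push = ((14−12)/6)² = 0.111
te_Ticketing = (1 + 4·4 + 13)/6 = 30/6 = 5; σ²_Ticketing = ((13−1)/6)² = 4.000
te_Staff briefing = (1 + 4·2 + 9)/6 = 18/6 = 3; σ²_Staff briefing = ((9−1)/6)² = 1.778
te_Rehearsal = (4 + 4·5 + 18)/6 = 42/6 = 7; σ²_Rehearsal = ((18−4)/6)² = 5.444

Forward pass:
ES_Venue booking = 0; EF_Venue booking = 4
ES_Vendor contracts = 0; EF_Vendor contracts = 8
ES_Permits = 0; EF_Permits = 6
ES_Catering order = 4; EF_Catering order = 4+2 = 6
ES_AV setup = 6; EF_AV setup = 6+4 = 10
ES_Stage build = max(EF_Venue booking=4, EF_Vendor contracts=8) = 8; EF_Stage build = 8+11 = 19
ES_Marketing push = 4; EF_Marketing push = 4+13 = 17
ES_Ticketing = max(EF_Vendor contracts=8, EF_Permits=6) = 8; EF_Ticketing = 8+5 = 13
ES_Staff briefing = max(EF_Venue booking=4, EF_Vendor contracts=8) = 8; EF_Staff briefing = 8+3 = 11
ES_Rehearsal = max(EF_Venue booking=4, EF_Catering order=6, EF_AV setup=10, EF_Stage build=19, EF_Marketing push=17, EF_Ticketing=13, EF_Staff briefing=11) = 19; EF_Rehearsal = 19+7 = 26
Expected project duration μ = 26 days. Critical path: Vendor contracts → Stage build → Rehearsal.

Variances on critical path: σ²_Vendor contracts=2.778, σ²_Stage build=0.444, σ²_Rehearsal=5.444.
Largest is σ²_Rehearsal = 5.444.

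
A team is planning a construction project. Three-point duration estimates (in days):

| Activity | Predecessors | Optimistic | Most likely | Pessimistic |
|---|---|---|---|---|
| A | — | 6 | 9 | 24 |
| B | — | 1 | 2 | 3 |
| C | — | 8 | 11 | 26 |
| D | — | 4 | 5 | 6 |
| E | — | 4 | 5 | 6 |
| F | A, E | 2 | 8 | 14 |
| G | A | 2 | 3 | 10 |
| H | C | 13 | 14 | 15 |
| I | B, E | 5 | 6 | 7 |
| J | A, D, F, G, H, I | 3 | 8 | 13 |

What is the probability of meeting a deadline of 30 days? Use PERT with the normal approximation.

0.074

te_A = (6 + 4·9 + 24)/6 = 66/6 = 11; σ²_A = ((24−6)/6)² = 9.000
te_B = (1 + 4·2 + 3)/6 = 12/6 = 2; σ²_B = ((3−1)/6)² = 0.111
te_C = (8 + 4·11 + 26)/6 = 78/6 = 13; σ²_C = ((26−8)/6)² = 9.000
te_D = (4 + 4·5 + 6)/6 = 30/6 = 5; σ²_D = ((6−4)/6)² = 0.111
te_E = (4 + 4·5 + 6)/6 = 30/6 = 5; σ²_E = ((6−4)/6)² = 0.111
te_F = (2 + 4·8 + 14)/6 = 48/6 = 8; σ²_F = ((14−2)/6)² = 4.000
te_G = (2 + 4·3 + 10)/6 = 24/6 = 4; σ²_G = ((10−2)/6)² = 1.778
te_H = (13 + 4·14 + 15)/6 = 84/6 = 14; σ²_H = ((15−13)/6)² = 0.111
te_I = (5 + 4·6 + 7)/6 = 36/6 = 6; σ²_I = ((7−5)/6)² = 0.111
te_J = (3 + 4·8 + 13)/6 = 48/6 = 8; σ²_J = ((13−3)/6)² = 2.778

Forward pass:
ES_A = 0; EF_A = 11
ES_B = 0; EF_B = 2
ES_C = 0; EF_C = 13
ES_D = 0; EF_D = 5
ES_E = 0; EF_E = 5
ES_F = max(EF_A=11, EF_E=5) = 11; EF_F = 11+8 = 19
ES_G = 11; EF_G = 11+4 = 15
ES_H = 13; EF_H = 13+14 = 27
ES_I = max(EF_B=2, EF_E=5) = 5; EF_I = 5+6 = 11
ES_J = max(EF_A=11, EF_D=5, EF_F=19, EF_G=15, EF_H=27, EF_I=11) = 27; EF_J = 27+8 = 35
Expected project duration μ = 35 days. Critical path: C → H → J.

Variance along critical path = 9.000 + 0.111 + 2.778 = 11.889; σ = √11.889 = 3.448 days.
Z = (30 − 35) / 3.448 = -1.450
P(T ≤ 30) = Φ(-1.450) ≈ 0.074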